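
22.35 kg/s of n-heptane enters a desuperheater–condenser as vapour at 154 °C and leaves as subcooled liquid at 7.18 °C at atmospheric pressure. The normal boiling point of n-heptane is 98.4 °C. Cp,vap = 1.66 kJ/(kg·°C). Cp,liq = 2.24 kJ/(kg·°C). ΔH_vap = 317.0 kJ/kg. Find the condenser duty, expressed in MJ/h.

vapour 154→98.4 °C: -92.296 kJ/kg
condensation at 98.4 °C: -317 kJ/kg
liquid 98.4→7.18 °C: -204.33 kJ/kg
Δh = -92.296 + -317 + -204.33 = -613.63 kJ/kg
Q = ṁ·Δh = 22.35 kg/s × -613.63 kJ/kg = -13715 kJ/s
|Q| = 13715 kW = 49373 MJ/h

Q_c = 49400 MJ/h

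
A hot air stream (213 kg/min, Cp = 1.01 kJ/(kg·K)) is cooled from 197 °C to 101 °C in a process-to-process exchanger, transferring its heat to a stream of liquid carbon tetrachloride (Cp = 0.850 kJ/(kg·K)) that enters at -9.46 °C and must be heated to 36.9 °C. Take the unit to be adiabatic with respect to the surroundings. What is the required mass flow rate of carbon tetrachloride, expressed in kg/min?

Heat released by hot stream: Q = 213 × 1.01 × (197 − 101) = 20652 kJ/min
Energy balance on cold side (adiabatic exchanger): Q = ṁ_c·Cp_c·(T_c,out − T_c,in)
ṁ_c = 20652 / [0.850 × (36.9 − -9.46)] = 524.09 kg/min

ṁ_c = 524 kg/min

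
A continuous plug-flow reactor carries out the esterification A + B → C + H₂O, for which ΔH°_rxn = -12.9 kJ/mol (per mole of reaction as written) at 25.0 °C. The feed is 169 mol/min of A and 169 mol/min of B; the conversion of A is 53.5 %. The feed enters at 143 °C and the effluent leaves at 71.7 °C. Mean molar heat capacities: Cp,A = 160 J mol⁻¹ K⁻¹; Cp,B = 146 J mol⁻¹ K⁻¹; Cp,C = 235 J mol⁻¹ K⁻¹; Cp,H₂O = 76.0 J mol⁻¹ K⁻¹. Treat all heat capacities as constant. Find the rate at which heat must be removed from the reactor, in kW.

Q_out = 80.5 kW

Extent of reaction ξ = 0.535 × 169 = 90.415 mol/min
Reaction term: ξ·ΔH°_rxn = 90.415 × -12.9 = -1166.4 kJ/min
Sensible, feed 143→25 °C: -6102.3 kJ/min
Outlet flows (mol/min): A 78.585, B 78.585, C 90.415, H₂O 90.415
Sensible, products 25→71.7 °C: 2436.2 kJ/min
Q = ΔH = -4832.4 kJ/min = -80.541 kW
Heat removed = 80.541 kW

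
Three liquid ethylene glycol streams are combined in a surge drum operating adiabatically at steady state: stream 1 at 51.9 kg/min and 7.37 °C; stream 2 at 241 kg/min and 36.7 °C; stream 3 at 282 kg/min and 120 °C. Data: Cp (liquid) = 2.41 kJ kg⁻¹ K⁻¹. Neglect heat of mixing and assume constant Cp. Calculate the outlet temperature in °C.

T_out = 74.9 °C

Energy balance with Q = 0: Σ ṁᵢCp,ᵢ(T_out − Tᵢ) = 0
T_out = Σ ṁᵢCp,ᵢTᵢ / Σ ṁᵢCp,ᵢ
      = 103790 / 1385.5 = 74.913 °C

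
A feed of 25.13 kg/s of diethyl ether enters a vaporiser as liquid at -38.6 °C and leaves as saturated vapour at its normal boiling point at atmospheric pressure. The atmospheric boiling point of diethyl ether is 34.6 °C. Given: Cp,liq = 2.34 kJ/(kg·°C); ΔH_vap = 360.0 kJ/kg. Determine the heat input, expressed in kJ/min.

Q = 801000 kJ/min

liquid -38.6→34.6 °C: 171.29 kJ/kg
vaporisation at 34.6 °C: 360 kJ/kg
Δh = 171.29 + 360 = 531.29 kJ/kg
Q = ṁ·Δh = 25.13 kg/s × 531.29 kJ/kg = 13351 kJ/s
|Q| = 13351 kW = 801080 kJ/min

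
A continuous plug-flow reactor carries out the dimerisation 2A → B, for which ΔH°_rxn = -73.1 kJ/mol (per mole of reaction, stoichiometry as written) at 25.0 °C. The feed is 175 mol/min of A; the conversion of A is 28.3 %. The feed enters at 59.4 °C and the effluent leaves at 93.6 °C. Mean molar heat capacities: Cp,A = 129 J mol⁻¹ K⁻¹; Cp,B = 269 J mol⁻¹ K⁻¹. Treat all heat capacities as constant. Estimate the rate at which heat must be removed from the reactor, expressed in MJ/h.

Extent of reaction ξ = 0.283 × 175 / 2 = 24.762 mol/min
Reaction term: ξ·ΔH°_rxn = 24.762 × -73.1 = -1810.1 kJ/min
Sensible, feed 59.4→25 °C: -776.58 kJ/min
Outlet flows (mol/min): A 125.47, B 24.762
Sensible, products 25→93.6 °C: 1567.3 kJ/min
Q = ΔH = -1019.4 kJ/min = -16.99 kW
Heat removed = 61.163 MJ/h

Q_out = 61.2 MJ/h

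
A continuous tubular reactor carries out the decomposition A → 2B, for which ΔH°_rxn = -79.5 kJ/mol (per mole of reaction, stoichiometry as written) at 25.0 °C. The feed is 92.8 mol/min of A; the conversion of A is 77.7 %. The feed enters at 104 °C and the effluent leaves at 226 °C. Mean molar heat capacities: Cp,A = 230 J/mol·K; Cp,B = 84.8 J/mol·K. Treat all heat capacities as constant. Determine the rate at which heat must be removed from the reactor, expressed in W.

Q_out = 66700 W

Extent of reaction ξ = 0.777 × 92.8 = 72.106 mol/min
Reaction term: ξ·ΔH°_rxn = 72.106 × -79.5 = -5732.4 kJ/min
Sensible, feed 104→25 °C: -1686.2 kJ/min
Outlet flows (mol/min): A 20.694, B 144.21
Sensible, products 25→226 °C: 3414.8 kJ/min
Q = ΔH = -4003.8 kJ/min = -66.73 kW
Heat removed = 66730 W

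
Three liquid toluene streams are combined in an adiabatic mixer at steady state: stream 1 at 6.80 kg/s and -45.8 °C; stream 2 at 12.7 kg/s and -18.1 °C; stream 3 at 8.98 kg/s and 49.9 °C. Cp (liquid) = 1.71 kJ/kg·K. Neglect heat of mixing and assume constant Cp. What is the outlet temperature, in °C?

Adiabatic, steady state ⇒ Σ ṁᵢCp,ᵢ(T_out − Tᵢ) = 0
T_out = Σ ṁᵢCp,ᵢTᵢ / Σ ṁᵢCp,ᵢ
      = -159.39 / 48.701 = -3.2728 °C

T_out = -3.27 °C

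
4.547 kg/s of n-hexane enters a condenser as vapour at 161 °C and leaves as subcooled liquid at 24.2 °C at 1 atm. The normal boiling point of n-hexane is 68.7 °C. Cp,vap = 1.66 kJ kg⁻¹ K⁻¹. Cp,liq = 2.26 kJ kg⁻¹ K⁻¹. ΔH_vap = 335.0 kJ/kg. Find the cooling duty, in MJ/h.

vapour 161→68.7 °C: -153.22 kJ/kg
condensation at 68.7 °C: -335 kJ/kg
liquid 68.7→24.2 °C: -100.57 kJ/kg
Δh = -153.22 + -335 + -100.57 = -588.79 kJ/kg
Q = ṁ·Δh = 4.547 kg/s × -588.79 kJ/kg = -2677.2 kJ/s
|Q| = 2677.2 kW = 9638 MJ/h

Q_c = 9640 MJ/h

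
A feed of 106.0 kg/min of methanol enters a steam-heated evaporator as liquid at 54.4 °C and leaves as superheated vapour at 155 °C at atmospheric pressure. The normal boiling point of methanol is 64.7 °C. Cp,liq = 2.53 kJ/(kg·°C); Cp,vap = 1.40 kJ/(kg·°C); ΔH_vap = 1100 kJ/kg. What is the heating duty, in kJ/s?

liquid 54.4→64.7 °C: 26.059 kJ/kg
vaporisation at 64.7 °C: 1100 kJ/kg
vapour 64.7→155 °C: 126.42 kJ/kg
Δh = 26.059 + 1100 + 126.42 = 1252.5 kJ/kg
Q = ṁ·Δh = 106.0 kg/min × 1252.5 kJ/kg = 132760 kJ/min
|Q| = 2212.7 kW

Q = 2210 kJ/s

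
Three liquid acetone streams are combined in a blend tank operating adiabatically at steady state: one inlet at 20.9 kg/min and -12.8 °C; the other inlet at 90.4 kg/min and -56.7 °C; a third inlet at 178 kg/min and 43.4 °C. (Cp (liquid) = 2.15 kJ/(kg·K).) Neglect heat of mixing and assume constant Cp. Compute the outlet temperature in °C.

T_out = 8.06 °C

Energy balance with Q = 0: Σ ṁᵢCp,ᵢ(T_out − Tᵢ) = 0
Σ ṁᵢCp,ᵢTᵢ = 20.9×2.15×-12.8 + 90.4×2.15×-56.7 + 178×2.15×43.4 = 5013.8
Σ ṁᵢCp,ᵢ = 20.9×2.15 + 90.4×2.15 + 178×2.15 = 622
T_out = 5013.8 / 622 = 8.0608 °C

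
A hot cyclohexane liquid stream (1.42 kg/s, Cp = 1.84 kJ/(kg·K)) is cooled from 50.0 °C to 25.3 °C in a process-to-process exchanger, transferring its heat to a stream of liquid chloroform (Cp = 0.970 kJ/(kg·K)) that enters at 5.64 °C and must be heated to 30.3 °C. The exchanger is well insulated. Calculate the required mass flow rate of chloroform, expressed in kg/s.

ṁ_c = 2.70 kg/s

Heat released by hot stream: Q = 1.42 × 1.84 × (50.0 − 25.3) = 64.536 kJ/s
Energy balance on cold side (adiabatic exchanger): Q = ṁ_c·Cp_c·(T_c,out − T_c,in)
ṁ_c = 64.536 / [0.970 × (30.3 − 5.64)] = 2.698 kg/s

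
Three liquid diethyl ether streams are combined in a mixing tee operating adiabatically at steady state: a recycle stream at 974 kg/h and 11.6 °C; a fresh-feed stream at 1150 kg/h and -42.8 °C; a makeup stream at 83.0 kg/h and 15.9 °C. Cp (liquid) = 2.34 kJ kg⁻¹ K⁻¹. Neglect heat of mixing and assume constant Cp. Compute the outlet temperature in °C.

Adiabatic, steady state ⇒ Σ ṁᵢCp,ᵢ(T_out − Tᵢ) = 0
Σ ṁᵢCp,ᵢTᵢ = 974×2.34×11.6 + 1150×2.34×-42.8 + 83.0×2.34×15.9 = -85648
Σ ṁᵢCp,ᵢ = 974×2.34 + 1150×2.34 + 83.0×2.34 = 5164.4
T_out = -85648 / 5164.4 = -16.584 °C

T_out = -16.6 °C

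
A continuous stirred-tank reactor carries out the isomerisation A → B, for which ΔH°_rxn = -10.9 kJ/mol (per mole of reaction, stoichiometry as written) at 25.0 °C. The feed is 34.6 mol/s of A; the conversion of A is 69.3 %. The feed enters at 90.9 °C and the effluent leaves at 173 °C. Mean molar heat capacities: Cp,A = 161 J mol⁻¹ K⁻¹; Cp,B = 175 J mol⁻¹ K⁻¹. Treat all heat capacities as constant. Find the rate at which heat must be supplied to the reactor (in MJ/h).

Extent of reaction ξ = 0.693 × 34.6 = 23.978 mol/s
Reaction term: ξ·ΔH°_rxn = 23.978 × -10.9 = -261.36 kJ/s
Sensible, feed 90.9→25 °C: -367.1 kJ/s
Outlet flows (mol/s): A 10.622, B 23.978
Sensible, products 25→173 °C: 874.13 kJ/s
Q = ΔH = 245.67 kJ/s = 245.67 kW
Heat supplied = 884.41 MJ/h

Q_in = 884 MJ/h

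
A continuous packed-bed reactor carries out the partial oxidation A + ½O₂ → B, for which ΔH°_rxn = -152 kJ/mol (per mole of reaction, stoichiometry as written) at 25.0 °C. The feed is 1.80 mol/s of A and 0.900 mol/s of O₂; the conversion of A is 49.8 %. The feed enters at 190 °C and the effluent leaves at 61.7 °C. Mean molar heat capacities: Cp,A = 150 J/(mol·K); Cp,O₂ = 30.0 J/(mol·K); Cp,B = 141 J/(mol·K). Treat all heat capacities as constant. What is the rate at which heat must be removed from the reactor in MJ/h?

Q_out = 631 MJ/h

Extent of reaction ξ = 0.498 × 1.80 = 0.8964 mol/s
Reaction term: ξ·ΔH°_rxn = 0.8964 × -152 = -136.25 kJ/s
Sensible, feed 190→25 °C: -49.005 kJ/s
Outlet flows (mol/s): A 0.9036, O₂ 0.4518, B 0.8964
Sensible, products 25→61.7 °C: 10.11 kJ/s
Q = ΔH = -175.15 kJ/s = -175.15 kW
Heat removed = 630.53 MJ/h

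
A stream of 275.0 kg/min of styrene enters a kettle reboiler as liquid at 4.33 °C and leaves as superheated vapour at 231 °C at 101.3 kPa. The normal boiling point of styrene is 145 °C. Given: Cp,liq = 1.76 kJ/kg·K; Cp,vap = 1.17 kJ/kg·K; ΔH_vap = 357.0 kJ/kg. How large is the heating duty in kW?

Q = 3230 kW

liquid 4.33→145 °C: 247.58 kJ/kg
vaporisation at 145 °C: 357 kJ/kg
vapour 145→231 °C: 100.62 kJ/kg
Δh = 247.58 + 357 + 100.62 = 705.2 kJ/kg
Q = ṁ·Δh = 275.0 kg/min × 705.2 kJ/kg = 193930 kJ/min
|Q| = 3232.2 kW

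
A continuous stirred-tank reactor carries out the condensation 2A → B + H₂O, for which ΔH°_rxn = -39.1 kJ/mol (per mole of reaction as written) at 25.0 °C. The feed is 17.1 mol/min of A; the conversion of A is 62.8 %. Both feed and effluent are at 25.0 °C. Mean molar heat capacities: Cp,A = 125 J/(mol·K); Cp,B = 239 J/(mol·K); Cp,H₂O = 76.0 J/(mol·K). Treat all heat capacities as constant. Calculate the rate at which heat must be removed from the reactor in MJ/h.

Q_out = 12.6 MJ/h

Extent of reaction ξ = 0.628 × 17.1 / 2 = 5.3694 mol/min
Reaction term: ξ·ΔH°_rxn = 5.3694 × -39.1 = -209.94 kJ/min
Q = ΔH = -209.94 kJ/min = -3.4991 kW
Heat removed = 12.597 MJ/h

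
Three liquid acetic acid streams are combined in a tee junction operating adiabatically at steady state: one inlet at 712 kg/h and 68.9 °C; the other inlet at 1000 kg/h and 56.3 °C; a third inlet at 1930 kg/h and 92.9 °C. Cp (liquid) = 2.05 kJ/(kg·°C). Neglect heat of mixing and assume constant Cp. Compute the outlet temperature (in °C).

T_out = 78.2 °C

No heat crosses the boundary, so H_out = H_in.
Σ ṁᵢCp,ᵢTᵢ = 712×2.05×68.9 + 1000×2.05×56.3 + 1930×2.05×92.9 = 583540
Σ ṁᵢCp,ᵢ = 712×2.05 + 1000×2.05 + 1930×2.05 = 7466.1
T_out = 583540 / 7466.1 = 78.159 °C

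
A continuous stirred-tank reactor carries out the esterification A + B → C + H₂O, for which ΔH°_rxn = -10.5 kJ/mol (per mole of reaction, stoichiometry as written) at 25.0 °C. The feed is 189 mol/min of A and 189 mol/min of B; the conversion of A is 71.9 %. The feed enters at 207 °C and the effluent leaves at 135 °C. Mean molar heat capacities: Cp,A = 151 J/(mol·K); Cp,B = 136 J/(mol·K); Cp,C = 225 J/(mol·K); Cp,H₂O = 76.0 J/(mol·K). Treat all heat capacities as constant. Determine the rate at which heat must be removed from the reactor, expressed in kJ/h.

Extent of reaction ξ = 0.719 × 189 = 135.89 mol/min
Reaction term: ξ·ΔH°_rxn = 135.89 × -10.5 = -1426.9 kJ/min
Sensible, feed 207→25 °C: -9872.2 kJ/min
Outlet flows (mol/min): A 53.109, B 53.109, C 135.89, H₂O 135.89
Sensible, products 25→135 °C: 6176 kJ/min
Q = ΔH = -5123.1 kJ/min = -85.385 kW
Heat removed = 307380 kJ/h

Q_out = 307000 kJ/h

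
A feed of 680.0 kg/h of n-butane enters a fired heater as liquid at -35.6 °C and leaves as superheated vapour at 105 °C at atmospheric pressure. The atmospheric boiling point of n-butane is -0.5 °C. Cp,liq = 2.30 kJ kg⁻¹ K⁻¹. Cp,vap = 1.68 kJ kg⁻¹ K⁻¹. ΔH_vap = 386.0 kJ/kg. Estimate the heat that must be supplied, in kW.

liquid -35.6→-0.5 °C: 80.73 kJ/kg
vaporisation at -0.5 °C: 386 kJ/kg
vapour -0.5→105 °C: 177.24 kJ/kg
Δh = 80.73 + 386 + 177.24 = 643.97 kJ/kg
Q = ṁ·Δh = 680.0 kg/h × 643.97 kJ/kg = 437900 kJ/h
|Q| = 121.64 kW

Q = 122 kW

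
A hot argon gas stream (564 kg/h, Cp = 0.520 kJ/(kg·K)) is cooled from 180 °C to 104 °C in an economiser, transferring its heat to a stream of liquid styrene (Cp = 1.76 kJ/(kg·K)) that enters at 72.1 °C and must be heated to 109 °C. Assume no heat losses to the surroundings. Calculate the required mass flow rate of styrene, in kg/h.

ṁ_c = 343 kg/h

Heat released by hot stream: Q = 564 × 0.520 × (180 − 104) = 22289 kJ/h
Energy balance on cold side (adiabatic exchanger): Q = ṁ_c·Cp_c·(T_c,out − T_c,in)
ṁ_c = 22289 / [1.76 × (109 − 72.1)] = 343.21 kg/h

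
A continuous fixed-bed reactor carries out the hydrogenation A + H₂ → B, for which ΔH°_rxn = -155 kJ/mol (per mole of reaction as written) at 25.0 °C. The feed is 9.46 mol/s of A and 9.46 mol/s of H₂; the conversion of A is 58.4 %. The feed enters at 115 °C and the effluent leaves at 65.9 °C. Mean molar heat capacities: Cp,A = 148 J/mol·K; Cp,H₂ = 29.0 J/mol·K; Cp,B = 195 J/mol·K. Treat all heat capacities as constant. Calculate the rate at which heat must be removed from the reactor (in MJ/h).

Q_out = 3360 MJ/h

Extent of reaction ξ = 0.584 × 9.46 = 5.5246 mol/s
Reaction term: ξ·ΔH°_rxn = 5.5246 × -155 = -856.32 kJ/s
Sensible, feed 115→25 °C: -150.7 kJ/s
Outlet flows (mol/s): A 3.9354, H₂ 3.9354, B 5.5246
Sensible, products 25→65.9 °C: 72.551 kJ/s
Q = ΔH = -934.47 kJ/s = -934.47 kW
Heat removed = 3364.1 MJ/h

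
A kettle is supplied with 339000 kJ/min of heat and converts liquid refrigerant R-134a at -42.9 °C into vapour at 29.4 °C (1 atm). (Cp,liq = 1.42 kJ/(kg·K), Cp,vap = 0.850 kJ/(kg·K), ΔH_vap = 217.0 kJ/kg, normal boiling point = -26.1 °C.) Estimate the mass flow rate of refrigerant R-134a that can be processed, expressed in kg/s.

Δh = 1.42×(-26.1−-42.9) + 217.0 + 0.850×(29.4−-26.1) = 288.03 kJ/kg
Q = 339000 kJ/min = 5650 kJ/s = 5650 kJ/s
ṁ = Q/Δh = 5650 / 288.03 = 19.616 kg/s

ṁ = 19.6 kg/s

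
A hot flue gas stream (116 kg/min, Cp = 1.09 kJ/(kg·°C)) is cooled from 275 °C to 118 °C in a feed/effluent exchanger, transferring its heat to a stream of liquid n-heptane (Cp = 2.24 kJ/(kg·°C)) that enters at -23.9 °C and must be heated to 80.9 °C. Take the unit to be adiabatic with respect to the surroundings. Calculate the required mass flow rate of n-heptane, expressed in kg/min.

ṁ_c = 84.6 kg/min

Heat released by hot stream: Q = 116 × 1.09 × (275 − 118) = 19851 kJ/min
Energy balance on cold side (adiabatic exchanger): Q = ṁ_c·Cp_c·(T_c,out − T_c,in)
ṁ_c = 19851 / [2.24 × (80.9 − -23.9)] = 84.562 kg/min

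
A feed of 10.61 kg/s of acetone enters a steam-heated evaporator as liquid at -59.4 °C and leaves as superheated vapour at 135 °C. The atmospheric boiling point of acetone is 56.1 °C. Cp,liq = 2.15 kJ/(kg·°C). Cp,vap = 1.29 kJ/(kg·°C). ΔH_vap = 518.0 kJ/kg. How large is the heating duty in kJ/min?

Q = 553000 kJ/min

liquid -59.4→56.1 °C: 248.32 kJ/kg
vaporisation at 56.1 °C: 518 kJ/kg
vapour 56.1→135 °C: 101.78 kJ/kg
Δh = 248.32 + 518 + 101.78 = 868.11 kJ/kg
Q = ṁ·Δh = 10.61 kg/s × 868.11 kJ/kg = 9210.6 kJ/s
|Q| = 9210.6 kW = 552640 kJ/min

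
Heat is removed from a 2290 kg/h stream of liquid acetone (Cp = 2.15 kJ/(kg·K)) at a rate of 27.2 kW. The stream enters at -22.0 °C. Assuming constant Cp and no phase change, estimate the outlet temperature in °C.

T_out = -41.9 °C

Q = 27.2 kW = 97920 kJ/h
ΔT = Q/(ṁ·Cp) = 97920/(2290×2.15) = 19.888 K
T_out = -22.0 − 19.888 = -41.888 °C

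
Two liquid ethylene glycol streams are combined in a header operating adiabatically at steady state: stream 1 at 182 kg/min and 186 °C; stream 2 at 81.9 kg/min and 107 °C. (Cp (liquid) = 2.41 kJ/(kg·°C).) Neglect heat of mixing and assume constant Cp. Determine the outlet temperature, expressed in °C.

T_out = 161 °C

Adiabatic, steady state ⇒ Σ ṁᵢCp,ᵢ(T_out − Tᵢ) = 0
T_out = Σ ṁᵢCp,ᵢTᵢ / Σ ṁᵢCp,ᵢ
      = 102700 / 636 = 161.48 °C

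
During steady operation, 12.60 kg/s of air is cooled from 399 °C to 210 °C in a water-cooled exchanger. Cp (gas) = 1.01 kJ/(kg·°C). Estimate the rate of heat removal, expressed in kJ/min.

Q = ṁ·Cp·ΔT = 12.60 × 1.01 × (210 − 399) = -2405.2 kJ/s
Cooling duty = 144310 kJ/min

Q_c = 144000 kJ/min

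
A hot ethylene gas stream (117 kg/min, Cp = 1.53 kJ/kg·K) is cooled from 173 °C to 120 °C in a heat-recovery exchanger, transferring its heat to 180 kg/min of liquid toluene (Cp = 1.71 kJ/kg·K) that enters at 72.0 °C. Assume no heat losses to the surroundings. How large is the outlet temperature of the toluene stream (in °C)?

T_c,out = 103 °C

Heat released by hot stream: Q = 117 × 1.53 × (173 − 120) = 9487.5 kJ/min
Energy balance on cold side (adiabatic exchanger): Q = ṁ_c·Cp_c·(T_c,out − T_c,in)
T_c,out = 72.0 + 9487.5/(180 × 1.71) = 102.82 °C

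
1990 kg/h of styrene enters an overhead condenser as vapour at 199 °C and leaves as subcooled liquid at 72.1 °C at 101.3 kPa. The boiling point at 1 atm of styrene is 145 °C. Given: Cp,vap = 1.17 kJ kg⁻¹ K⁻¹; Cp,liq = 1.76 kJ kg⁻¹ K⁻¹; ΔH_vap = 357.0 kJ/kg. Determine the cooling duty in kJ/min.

vapour 199→145 °C: -63.18 kJ/kg
condensation at 145 °C: -357 kJ/kg
liquid 145→72.1 °C: -128.3 kJ/kg
Δh = -63.18 + -357 + -128.3 = -548.48 kJ/kg
Q = ṁ·Δh = 1990 kg/h × -548.48 kJ/kg = -1.0915e+06 kJ/h
|Q| = 303.19 kW = 18191 kJ/min

Q_c = 18200 kJ/min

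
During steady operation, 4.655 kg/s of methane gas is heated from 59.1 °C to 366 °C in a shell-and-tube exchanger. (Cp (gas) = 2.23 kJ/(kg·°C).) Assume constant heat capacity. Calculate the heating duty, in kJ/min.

Q = 191000 kJ/min

Q = ṁ·Cp·ΔT = 4.655 × 2.23 × (366 − 59.1) = 3185.8 kJ/s
Heating duty = 191150 kJ/min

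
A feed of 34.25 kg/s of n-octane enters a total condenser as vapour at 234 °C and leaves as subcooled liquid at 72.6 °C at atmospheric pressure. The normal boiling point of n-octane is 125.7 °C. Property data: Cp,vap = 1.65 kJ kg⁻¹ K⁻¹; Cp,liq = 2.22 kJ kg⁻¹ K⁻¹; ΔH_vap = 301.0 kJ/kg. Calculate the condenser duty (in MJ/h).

Q_c = 73700 MJ/h

vapour 234→125.7 °C: -178.69 kJ/kg
condensation at 125.7 °C: -301 kJ/kg
liquid 125.7→72.6 °C: -117.88 kJ/kg
Δh = -178.69 + -301 + -117.88 = -597.58 kJ/kg
Q = ṁ·Δh = 34.25 kg/s × -597.58 kJ/kg = -20467 kJ/s
|Q| = 20467 kW = 73681 MJ/h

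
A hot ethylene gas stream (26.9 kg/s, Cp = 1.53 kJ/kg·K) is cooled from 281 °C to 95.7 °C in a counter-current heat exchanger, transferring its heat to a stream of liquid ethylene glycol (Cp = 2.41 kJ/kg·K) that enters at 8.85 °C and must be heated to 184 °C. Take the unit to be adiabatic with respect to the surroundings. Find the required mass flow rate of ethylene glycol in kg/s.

ṁ_c = 18.1 kg/s

Heat released by hot stream: Q = 26.9 × 1.53 × (281 − 95.7) = 7626.4 kJ/s
Energy balance on cold side (adiabatic exchanger): Q = ṁ_c·Cp_c·(T_c,out − T_c,in)
ṁ_c = 7626.4 / [2.41 × (184 − 8.85)] = 18.067 kg/s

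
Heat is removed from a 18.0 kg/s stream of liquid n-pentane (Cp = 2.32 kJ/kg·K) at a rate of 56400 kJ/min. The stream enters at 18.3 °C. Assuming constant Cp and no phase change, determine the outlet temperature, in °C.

Q = 56400 kJ/min = 940 kJ/s
ΔT = Q/(ṁ·Cp) = 940/(18.0×2.32) = 22.51 K
T_out = 18.3 − 22.51 = -4.2096 °C

T_out = -4.21 °C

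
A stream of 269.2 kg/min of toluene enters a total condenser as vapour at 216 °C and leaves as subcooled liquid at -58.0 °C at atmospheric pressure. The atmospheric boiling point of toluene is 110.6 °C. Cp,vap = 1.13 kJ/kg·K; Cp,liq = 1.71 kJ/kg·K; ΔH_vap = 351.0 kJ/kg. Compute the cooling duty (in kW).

vapour 216→110.6 °C: -119.1 kJ/kg
condensation at 110.6 °C: -351 kJ/kg
liquid 110.6→-58.0 °C: -288.31 kJ/kg
Δh = -119.1 + -351 + -288.31 = -758.41 kJ/kg
Q = ṁ·Δh = 269.2 kg/min × -758.41 kJ/kg = -204160 kJ/min
|Q| = 3402.7 kW

Q_c = 3400 kW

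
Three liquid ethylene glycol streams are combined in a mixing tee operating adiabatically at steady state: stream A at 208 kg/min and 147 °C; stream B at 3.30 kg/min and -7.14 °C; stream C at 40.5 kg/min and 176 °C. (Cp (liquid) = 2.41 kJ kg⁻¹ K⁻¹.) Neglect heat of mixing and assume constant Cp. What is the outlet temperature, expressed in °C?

T_out = 150 °C

No heat crosses the boundary, so H_out = H_in.
T_out = Σ ṁᵢCp,ᵢTᵢ / Σ ṁᵢCp,ᵢ
      = 90810 / 606.84 = 149.64 °C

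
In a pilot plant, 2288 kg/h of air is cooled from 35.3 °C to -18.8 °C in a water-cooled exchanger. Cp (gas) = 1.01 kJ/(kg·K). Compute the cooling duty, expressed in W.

Q_c = 34700 W

Q = ṁ·Cp·ΔT = 2288 × 1.01 × (-18.8 − 35.3) = -125020 kJ/h
Converting: 125020 / 3600 s = 34.727 kW
Cooling duty = 34727 W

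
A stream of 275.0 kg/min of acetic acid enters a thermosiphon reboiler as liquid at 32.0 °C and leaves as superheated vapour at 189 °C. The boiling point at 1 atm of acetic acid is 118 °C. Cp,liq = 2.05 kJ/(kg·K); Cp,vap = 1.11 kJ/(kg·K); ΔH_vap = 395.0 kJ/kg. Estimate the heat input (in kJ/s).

liquid 32.0→118 °C: 176.3 kJ/kg
vaporisation at 118 °C: 395 kJ/kg
vapour 118→189 °C: 78.81 kJ/kg
Δh = 176.3 + 395 + 78.81 = 650.11 kJ/kg
Q = ṁ·Δh = 275.0 kg/min × 650.11 kJ/kg = 178780 kJ/min
|Q| = 2979.7 kW

Q = 2980 kJ/s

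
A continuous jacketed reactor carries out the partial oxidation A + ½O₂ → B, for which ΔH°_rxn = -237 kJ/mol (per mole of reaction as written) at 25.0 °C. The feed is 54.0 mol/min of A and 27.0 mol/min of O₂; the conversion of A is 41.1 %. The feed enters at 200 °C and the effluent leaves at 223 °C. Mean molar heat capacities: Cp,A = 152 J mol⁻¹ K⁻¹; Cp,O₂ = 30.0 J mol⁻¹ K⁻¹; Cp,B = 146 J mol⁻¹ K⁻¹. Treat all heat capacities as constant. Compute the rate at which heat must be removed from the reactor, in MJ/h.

Q_out = 309 MJ/h

Extent of reaction ξ = 0.411 × 54.0 = 22.194 mol/min
Reaction term: ξ·ΔH°_rxn = 22.194 × -237 = -5260 kJ/min
Sensible, feed 200→25 °C: -1578.2 kJ/min
Outlet flows (mol/min): A 31.806, O₂ 15.903, B 22.194
Sensible, products 25→223 °C: 1693.3 kJ/min
Q = ΔH = -5144.8 kJ/min = -85.747 kW
Heat removed = 308.69 MJ/h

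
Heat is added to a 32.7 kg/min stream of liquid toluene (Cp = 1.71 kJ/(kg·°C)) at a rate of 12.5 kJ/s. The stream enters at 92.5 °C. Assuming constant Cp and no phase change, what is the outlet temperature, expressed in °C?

T_out = 106 °C

Q = 12.5 kJ/s = 750 kJ/min
ΔT = Q/(ṁ·Cp) = 750/(32.7×1.71) = 13.413 K
T_out = 92.5 + 13.413 = 105.91 °C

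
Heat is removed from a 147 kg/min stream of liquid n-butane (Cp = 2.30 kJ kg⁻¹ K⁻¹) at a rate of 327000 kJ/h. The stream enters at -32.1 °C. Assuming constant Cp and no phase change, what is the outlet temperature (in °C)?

Q = 327000 kJ/h = 5450 kJ/min
ΔT = Q/(ṁ·Cp) = 5450/(147×2.30) = 16.119 K
T_out = -32.1 − 16.119 = -48.219 °C

T_out = -48.2 °C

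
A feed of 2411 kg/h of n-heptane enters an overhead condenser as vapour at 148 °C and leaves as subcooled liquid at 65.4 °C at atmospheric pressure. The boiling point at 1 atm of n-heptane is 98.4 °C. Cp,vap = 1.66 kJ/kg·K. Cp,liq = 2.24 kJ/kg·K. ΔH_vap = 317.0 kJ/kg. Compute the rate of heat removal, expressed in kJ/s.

Q_c = 317 kJ/s

vapour 148→98.4 °C: -82.336 kJ/kg
condensation at 98.4 °C: -317 kJ/kg
liquid 98.4→65.4 °C: -73.92 kJ/kg
Δh = -82.336 + -317 + -73.92 = -473.26 kJ/kg
Q = ṁ·Δh = 2411 kg/h × -473.26 kJ/kg = -1.141e+06 kJ/h
|Q| = 316.95 kW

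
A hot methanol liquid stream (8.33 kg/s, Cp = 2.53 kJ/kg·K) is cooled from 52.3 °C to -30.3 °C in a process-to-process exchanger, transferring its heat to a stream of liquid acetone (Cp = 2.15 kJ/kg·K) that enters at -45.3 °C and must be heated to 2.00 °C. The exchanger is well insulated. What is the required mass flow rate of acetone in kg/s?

Heat released by hot stream: Q = 8.33 × 2.53 × (52.3 − -30.3) = 1740.8 kJ/s
Energy balance on cold side (adiabatic exchanger): Q = ṁ_c·Cp_c·(T_c,out − T_c,in)
ṁ_c = 1740.8 / [2.15 × (2.00 − -45.3)] = 17.118 kg/s

ṁ_c = 17.1 kg/s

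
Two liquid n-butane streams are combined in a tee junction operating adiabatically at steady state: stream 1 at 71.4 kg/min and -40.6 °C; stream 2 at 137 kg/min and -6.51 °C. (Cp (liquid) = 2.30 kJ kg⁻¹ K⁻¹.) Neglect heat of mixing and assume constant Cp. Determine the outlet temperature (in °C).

T_out = -18.2 °C

No heat crosses the boundary, so H_out = H_in.
Σ ṁᵢCp,ᵢTᵢ = 71.4×2.30×-40.6 + 137×2.30×-6.51 = -8718.6
Σ ṁᵢCp,ᵢ = 71.4×2.30 + 137×2.30 = 479.32
T_out = -8718.6 / 479.32 = -18.19 °C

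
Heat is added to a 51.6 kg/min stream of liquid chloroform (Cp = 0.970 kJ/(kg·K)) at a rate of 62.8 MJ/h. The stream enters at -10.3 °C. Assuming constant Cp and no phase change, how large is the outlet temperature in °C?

T_out = 10.6 °C

Q = 62.8 MJ/h = 1046.7 kJ/min
ΔT = Q/(ṁ·Cp) = 1046.7/(51.6×0.970) = 20.912 K
T_out = -10.3 + 20.912 = 10.612 °C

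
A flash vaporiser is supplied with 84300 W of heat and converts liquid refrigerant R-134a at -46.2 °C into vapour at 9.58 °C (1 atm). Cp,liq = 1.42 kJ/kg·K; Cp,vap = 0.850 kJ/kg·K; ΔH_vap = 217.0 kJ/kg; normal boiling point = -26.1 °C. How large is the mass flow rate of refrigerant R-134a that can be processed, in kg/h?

ṁ = 1100 kg/h

Δh = 1.42×(-26.1−-46.2) + 217.0 + 0.850×(9.58−-26.1) = 275.87 kJ/kg
Q = 84300 W = 84.3 kJ/s = 303480 kJ/h
ṁ = Q/Δh = 303480 / 275.87 = 1100.1 kg/h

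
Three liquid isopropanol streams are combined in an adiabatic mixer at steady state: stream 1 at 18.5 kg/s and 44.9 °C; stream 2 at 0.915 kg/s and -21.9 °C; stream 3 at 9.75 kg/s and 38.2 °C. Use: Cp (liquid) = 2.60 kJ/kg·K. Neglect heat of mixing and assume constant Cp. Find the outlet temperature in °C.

T_out = 40.6 °C

Energy balance with Q = 0: Σ ṁᵢCp,ᵢ(T_out − Tᵢ) = 0
Σ ṁᵢCp,ᵢTᵢ = 18.5×2.60×44.9 + 0.915×2.60×-21.9 + 9.75×2.60×38.2 = 3076
Σ ṁᵢCp,ᵢ = 18.5×2.60 + 0.915×2.60 + 9.75×2.60 = 75.829
T_out = 3076 / 75.829 = 40.564 °C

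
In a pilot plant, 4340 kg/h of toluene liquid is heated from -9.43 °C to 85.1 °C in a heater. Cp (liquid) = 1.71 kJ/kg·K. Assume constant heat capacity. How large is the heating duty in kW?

Q = ṁ·Cp·ΔT = 4340 × 1.71 × (85.1 − -9.43) = 701540 kJ/h
Converting: 701540 / 3600 s = 194.87 kW

Q = 195 kW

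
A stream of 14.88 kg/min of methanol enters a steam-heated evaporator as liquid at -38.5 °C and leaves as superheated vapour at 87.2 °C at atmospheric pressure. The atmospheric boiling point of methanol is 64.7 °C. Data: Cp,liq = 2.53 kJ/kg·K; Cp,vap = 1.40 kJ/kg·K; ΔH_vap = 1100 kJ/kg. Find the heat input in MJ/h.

liquid -38.5→64.7 °C: 261.1 kJ/kg
vaporisation at 64.7 °C: 1100 kJ/kg
vapour 64.7→87.2 °C: 31.5 kJ/kg
Δh = 261.1 + 1100 + 31.5 = 1392.6 kJ/kg
Q = ṁ·Δh = 14.88 kg/min × 1392.6 kJ/kg = 20722 kJ/min
|Q| = 345.36 kW = 1243.3 MJ/h

Q = 1240 MJ/h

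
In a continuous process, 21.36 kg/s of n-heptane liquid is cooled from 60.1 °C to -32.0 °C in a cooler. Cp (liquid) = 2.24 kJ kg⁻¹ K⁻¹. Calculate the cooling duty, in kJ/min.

Q = ṁ·Cp·ΔT = 21.36 × 2.24 × (-32.0 − 60.1) = -4406.7 kJ/s
Cooling duty = 264400 kJ/min

Q_c = 264000 kJ/min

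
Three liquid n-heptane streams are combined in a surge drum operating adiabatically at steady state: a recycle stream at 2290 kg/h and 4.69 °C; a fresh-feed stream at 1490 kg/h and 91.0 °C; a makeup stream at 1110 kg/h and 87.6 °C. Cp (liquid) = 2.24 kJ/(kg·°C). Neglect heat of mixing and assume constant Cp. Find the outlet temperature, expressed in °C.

Energy balance with Q = 0: Σ ṁᵢCp,ᵢ(T_out − Tᵢ) = 0
T_out = Σ ṁᵢCp,ᵢTᵢ / Σ ṁᵢCp,ᵢ
      = 545590 / 10954 = 49.809 °C

T_out = 49.8 °C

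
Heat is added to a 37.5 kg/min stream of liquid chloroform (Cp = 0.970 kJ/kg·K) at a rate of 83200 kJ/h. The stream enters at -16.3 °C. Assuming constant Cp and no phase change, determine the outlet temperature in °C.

Q = 83200 kJ/h = 1386.7 kJ/min
ΔT = Q/(ṁ·Cp) = 1386.7/(37.5×0.970) = 38.121 K
T_out = -16.3 + 38.121 = 21.821 °C

T_out = 21.8 °C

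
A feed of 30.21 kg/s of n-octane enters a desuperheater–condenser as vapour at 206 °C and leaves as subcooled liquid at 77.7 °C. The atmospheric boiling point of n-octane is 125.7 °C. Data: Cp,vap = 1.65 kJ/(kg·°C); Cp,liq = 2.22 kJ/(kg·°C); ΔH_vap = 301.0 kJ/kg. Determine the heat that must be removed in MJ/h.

Q_c = 58700 MJ/h

vapour 206→125.7 °C: -132.49 kJ/kg
condensation at 125.7 °C: -301 kJ/kg
liquid 125.7→77.7 °C: -106.56 kJ/kg
Δh = -132.49 + -301 + -106.56 = -540.05 kJ/kg
Q = ṁ·Δh = 30.21 kg/s × -540.05 kJ/kg = -16315 kJ/s
|Q| = 16315 kW = 58734 MJ/h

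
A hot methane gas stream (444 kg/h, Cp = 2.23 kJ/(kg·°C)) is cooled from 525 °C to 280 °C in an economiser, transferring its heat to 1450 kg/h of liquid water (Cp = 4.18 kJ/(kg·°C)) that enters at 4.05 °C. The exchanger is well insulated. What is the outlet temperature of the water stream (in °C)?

Heat released by hot stream: Q = 444 × 2.23 × (525 − 280) = 242580 kJ/h
Energy balance on cold side (adiabatic exchanger): Q = ṁ_c·Cp_c·(T_c,out − T_c,in)
T_c,out = 4.05 + 242580/(1450 × 4.18) = 44.073 °C

T_c,out = 44.1 °C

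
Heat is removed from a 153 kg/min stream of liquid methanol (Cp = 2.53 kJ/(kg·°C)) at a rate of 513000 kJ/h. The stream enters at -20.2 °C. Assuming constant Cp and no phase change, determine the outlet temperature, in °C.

Q = 513000 kJ/h = 8550 kJ/min
ΔT = Q/(ṁ·Cp) = 8550/(153×2.53) = 22.088 K
T_out = -20.2 − 22.088 = -42.288 °C

T_out = -42.3 °C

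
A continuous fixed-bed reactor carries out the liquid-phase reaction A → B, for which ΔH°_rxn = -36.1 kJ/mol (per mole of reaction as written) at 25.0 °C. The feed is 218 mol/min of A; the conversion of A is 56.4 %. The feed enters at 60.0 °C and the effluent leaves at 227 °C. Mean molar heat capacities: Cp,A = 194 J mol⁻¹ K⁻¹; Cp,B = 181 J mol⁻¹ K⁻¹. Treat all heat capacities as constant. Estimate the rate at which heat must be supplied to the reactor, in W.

Q_in = 38400 W

Extent of reaction ξ = 0.564 × 218 = 122.95 mol/min
Reaction term: ξ·ΔH°_rxn = 122.95 × -36.1 = -4438.6 kJ/min
Sensible, feed 60.0→25 °C: -1480.2 kJ/min
Outlet flows (mol/min): A 95.048, B 122.95
Sensible, products 25→227 °C: 8220.1 kJ/min
Q = ΔH = 2301.3 kJ/min = 38.355 kW
Heat supplied = 38355 W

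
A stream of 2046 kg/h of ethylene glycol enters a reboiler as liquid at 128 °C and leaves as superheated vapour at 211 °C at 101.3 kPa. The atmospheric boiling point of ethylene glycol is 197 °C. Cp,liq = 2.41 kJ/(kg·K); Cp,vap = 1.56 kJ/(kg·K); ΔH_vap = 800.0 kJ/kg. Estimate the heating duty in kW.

liquid 128→197 °C: 166.29 kJ/kg
vaporisation at 197 °C: 800 kJ/kg
vapour 197→211 °C: 21.84 kJ/kg
Δh = 166.29 + 800 + 21.84 = 988.13 kJ/kg
Q = ṁ·Δh = 2046 kg/h × 988.13 kJ/kg = 2.0217e+06 kJ/h
|Q| = 561.59 kW

Q = 562 kW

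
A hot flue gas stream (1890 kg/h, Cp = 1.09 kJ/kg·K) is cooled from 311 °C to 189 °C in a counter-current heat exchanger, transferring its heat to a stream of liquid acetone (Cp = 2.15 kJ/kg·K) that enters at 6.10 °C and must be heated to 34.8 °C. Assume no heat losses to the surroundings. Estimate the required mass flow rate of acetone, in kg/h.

Heat released by hot stream: Q = 1890 × 1.09 × (311 − 189) = 251330 kJ/h
Energy balance on cold side (adiabatic exchanger): Q = ṁ_c·Cp_c·(T_c,out − T_c,in)
ṁ_c = 251330 / [2.15 × (34.8 − 6.10)] = 4073.1 kg/h

ṁ_c = 4070 kg/h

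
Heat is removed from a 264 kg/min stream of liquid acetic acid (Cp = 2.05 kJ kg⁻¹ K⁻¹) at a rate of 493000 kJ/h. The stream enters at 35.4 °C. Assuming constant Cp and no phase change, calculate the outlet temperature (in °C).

T_out = 20.2 °C

Q = 493000 kJ/h = 8216.7 kJ/min
ΔT = Q/(ṁ·Cp) = 8216.7/(264×2.05) = 15.182 K
T_out = 35.4 − 15.182 = 20.218 °C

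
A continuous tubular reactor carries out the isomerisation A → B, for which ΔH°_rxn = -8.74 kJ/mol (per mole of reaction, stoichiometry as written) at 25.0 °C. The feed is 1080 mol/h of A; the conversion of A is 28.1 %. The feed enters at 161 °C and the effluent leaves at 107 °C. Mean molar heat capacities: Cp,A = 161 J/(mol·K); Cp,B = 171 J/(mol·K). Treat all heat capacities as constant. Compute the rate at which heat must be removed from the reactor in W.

Extent of reaction ξ = 0.281 × 1080 = 303.48 mol/h
Reaction term: ξ·ΔH°_rxn = 303.48 × -8.74 = -2652.4 kJ/h
Sensible, feed 161→25 °C: -23648 kJ/h
Outlet flows (mol/h): A 776.52, B 303.48
Sensible, products 25→107 °C: 14507 kJ/h
Q = ΔH = -11793 kJ/h = -3.2759 kW
Heat removed = 3275.9 W

Q_out = 3280 W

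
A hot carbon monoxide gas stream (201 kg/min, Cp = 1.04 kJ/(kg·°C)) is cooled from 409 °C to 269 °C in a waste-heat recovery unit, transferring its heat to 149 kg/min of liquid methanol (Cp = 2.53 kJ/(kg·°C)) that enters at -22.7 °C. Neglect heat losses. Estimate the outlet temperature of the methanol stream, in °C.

Heat released by hot stream: Q = 201 × 1.04 × (409 − 269) = 29266 kJ/min
Energy balance on cold side (adiabatic exchanger): Q = ṁ_c·Cp_c·(T_c,out − T_c,in)
T_c,out = -22.7 + 29266/(149 × 2.53) = 54.934 °C

T_c,out = 54.9 °C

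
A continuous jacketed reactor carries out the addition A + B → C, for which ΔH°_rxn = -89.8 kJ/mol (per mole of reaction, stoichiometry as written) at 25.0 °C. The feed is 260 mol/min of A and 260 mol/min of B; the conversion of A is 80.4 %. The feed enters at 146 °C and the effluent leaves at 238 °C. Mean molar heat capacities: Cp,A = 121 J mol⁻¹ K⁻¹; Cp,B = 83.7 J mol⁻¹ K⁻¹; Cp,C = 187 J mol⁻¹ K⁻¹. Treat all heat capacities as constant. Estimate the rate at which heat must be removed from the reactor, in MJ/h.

Extent of reaction ξ = 0.804 × 260 = 209.04 mol/min
Reaction term: ξ·ΔH°_rxn = 209.04 × -89.8 = -18772 kJ/min
Sensible, feed 146→25 °C: -6439.9 kJ/min
Outlet flows (mol/min): A 50.96, B 50.96, C 209.04
Sensible, products 25→238 °C: 10548 kJ/min
Q = ΔH = -14663 kJ/min = -244.39 kW
Heat removed = 879.81 MJ/h

Q_out = 880 MJ/h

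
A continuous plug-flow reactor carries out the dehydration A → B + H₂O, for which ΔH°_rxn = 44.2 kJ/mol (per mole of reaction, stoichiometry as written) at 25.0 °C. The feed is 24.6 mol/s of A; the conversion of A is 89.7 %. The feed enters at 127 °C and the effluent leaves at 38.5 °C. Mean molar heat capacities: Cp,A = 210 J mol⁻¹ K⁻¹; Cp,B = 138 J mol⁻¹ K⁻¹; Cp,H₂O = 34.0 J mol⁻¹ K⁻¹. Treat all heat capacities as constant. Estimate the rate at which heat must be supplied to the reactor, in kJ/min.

Q_in = 30400 kJ/min

Extent of reaction ξ = 0.897 × 24.6 = 22.066 mol/s
Reaction term: ξ·ΔH°_rxn = 22.066 × 44.2 = 975.33 kJ/s
Sensible, feed 127→25 °C: -526.93 kJ/s
Outlet flows (mol/s): A 2.5338, B 22.066, H₂O 22.066
Sensible, products 25→38.5 °C: 58.421 kJ/s
Q = ΔH = 506.82 kJ/s = 506.82 kW
Heat supplied = 30409 kJ/min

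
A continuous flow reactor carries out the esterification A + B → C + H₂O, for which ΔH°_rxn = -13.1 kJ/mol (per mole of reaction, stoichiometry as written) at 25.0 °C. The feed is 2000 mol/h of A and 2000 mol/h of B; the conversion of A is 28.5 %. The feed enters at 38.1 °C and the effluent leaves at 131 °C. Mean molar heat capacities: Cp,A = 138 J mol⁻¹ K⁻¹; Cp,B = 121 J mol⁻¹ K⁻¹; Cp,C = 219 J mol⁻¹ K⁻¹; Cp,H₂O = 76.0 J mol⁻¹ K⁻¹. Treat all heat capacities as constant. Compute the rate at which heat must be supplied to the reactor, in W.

Extent of reaction ξ = 0.285 × 2000 = 570 mol/h
Reaction term: ξ·ΔH°_rxn = 570 × -13.1 = -7467 kJ/h
Sensible, feed 38.1→25 °C: -6785.8 kJ/h
Outlet flows (mol/h): A 1430, B 1430, C 570, H₂O 570
Sensible, products 25→131 °C: 57083 kJ/h
Q = ΔH = 42830 kJ/h = 11.897 kW
Heat supplied = 11897 W

Q_in = 11900 W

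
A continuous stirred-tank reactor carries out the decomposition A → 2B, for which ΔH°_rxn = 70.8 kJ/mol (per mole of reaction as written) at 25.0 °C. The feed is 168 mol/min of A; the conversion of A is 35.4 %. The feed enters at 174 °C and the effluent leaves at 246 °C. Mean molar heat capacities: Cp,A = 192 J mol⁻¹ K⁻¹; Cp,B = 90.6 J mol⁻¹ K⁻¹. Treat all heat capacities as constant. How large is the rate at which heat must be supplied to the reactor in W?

Extent of reaction ξ = 0.354 × 168 = 59.472 mol/min
Reaction term: ξ·ΔH°_rxn = 59.472 × 70.8 = 4210.6 kJ/min
Sensible, feed 174→25 °C: -4806.1 kJ/min
Outlet flows (mol/min): A 108.53, B 118.94
Sensible, products 25→246 °C: 6986.6 kJ/min
Q = ΔH = 6391.1 kJ/min = 106.52 kW
Heat supplied = 106520 W

Q_in = 107000 W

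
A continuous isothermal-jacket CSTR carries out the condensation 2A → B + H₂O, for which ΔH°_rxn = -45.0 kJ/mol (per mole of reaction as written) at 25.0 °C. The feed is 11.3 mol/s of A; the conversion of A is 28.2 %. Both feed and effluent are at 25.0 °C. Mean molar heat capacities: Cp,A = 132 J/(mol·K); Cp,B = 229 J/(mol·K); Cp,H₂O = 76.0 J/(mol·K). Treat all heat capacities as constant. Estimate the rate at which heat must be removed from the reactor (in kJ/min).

Q_out = 4300 kJ/min

Extent of reaction ξ = 0.282 × 11.3 / 2 = 1.5933 mol/s
Reaction term: ξ·ΔH°_rxn = 1.5933 × -45.0 = -71.698 kJ/s
Q = ΔH = -71.698 kJ/s = -71.698 kW
Heat removed = 4301.9 kJ/min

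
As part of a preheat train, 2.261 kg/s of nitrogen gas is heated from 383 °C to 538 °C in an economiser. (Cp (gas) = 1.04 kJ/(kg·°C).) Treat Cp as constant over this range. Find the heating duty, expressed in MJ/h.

Q = 1310 MJ/h

Q = ṁ·Cp·ΔT = 2.261 × 1.04 × (538 − 383) = 364.47 kJ/s
Heating duty = 1312.1 MJ/h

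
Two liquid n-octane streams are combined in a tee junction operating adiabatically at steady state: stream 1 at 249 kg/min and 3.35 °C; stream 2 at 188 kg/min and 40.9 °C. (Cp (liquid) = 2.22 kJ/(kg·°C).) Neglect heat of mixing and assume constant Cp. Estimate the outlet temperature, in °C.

No heat crosses the boundary, so H_out = H_in.
T_out = Σ ṁᵢCp,ᵢTᵢ / Σ ṁᵢCp,ᵢ
      = 18922 / 970.14 = 19.504 °C

T_out = 19.5 °C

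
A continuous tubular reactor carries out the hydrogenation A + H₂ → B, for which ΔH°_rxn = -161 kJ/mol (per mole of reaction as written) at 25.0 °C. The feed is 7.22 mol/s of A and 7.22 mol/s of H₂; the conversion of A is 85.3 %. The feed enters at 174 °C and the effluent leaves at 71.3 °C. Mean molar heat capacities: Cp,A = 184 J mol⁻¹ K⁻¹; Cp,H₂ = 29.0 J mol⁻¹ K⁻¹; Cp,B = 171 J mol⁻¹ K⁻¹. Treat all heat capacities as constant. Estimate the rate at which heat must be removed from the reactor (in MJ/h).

Extent of reaction ξ = 0.853 × 7.22 = 6.1587 mol/s
Reaction term: ξ·ΔH°_rxn = 6.1587 × -161 = -991.54 kJ/s
Sensible, feed 174→25 °C: -229.14 kJ/s
Outlet flows (mol/s): A 1.0613, H₂ 1.0613, B 6.1587
Sensible, products 25→71.3 °C: 59.227 kJ/s
Q = ΔH = -1161.5 kJ/s = -1161.5 kW
Heat removed = 4181.3 MJ/h

Q_out = 4180 MJ/h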